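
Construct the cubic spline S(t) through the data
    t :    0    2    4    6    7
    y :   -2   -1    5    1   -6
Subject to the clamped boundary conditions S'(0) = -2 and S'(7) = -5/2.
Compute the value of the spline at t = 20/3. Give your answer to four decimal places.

-4.3699

With σ_i denoting the second derivative at x_i, h_i = 2, 2, 2, 1, and Δ_i = (y_(i+1) − y_i)/h_i = 1/2, 3, -2, -7:
  2·σ_0 + 8·σ_1 + 2·σ_2 = 6(Δ_1 - Δ_0) = 15
  2·σ_1 + 8·σ_2 + 2·σ_3 = 6(Δ_2 - Δ_1) = -30
  2·σ_2 + 6·σ_3 + 1·σ_4 = 6(Δ_3 - Δ_2) = -30
Clamped end conditions give two more equations: 2h_0·σ_0 + h_0·σ_1 = 6(Δ_0 - S'(0)) = 15 and h_3·σ_3 + 2h_3·σ_4 = 6(S'(7) - Δ_3) = 27.
Forward elimination and back-substitution give σ_0 = 493/172, σ_1 = 76/43, σ_2 = -419/172, σ_3 = -302/43, σ_4 = 1463/86.
On [6, 7], S(t) = 1 - 1289/172·(t - 6) - 151/43·(t - 6)² + 689/172·(t - 6)³.
With (t - 6) = 2/3: S(20/3) = -10147/2322.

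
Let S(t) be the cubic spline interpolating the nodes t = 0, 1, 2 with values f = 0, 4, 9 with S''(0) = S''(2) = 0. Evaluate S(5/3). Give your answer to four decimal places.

Put m_i = S'' at the i-th knot. Here h = (1, 1) and Δ = (4, 5), so the interior equations h_(i-1)·m_(i-1) + 2(h_(i-1)+h_i)·m_i + h_i·m_(i+1) = 6(Δ_i − Δ_(i-1)) read
  1·m_0 + 4·m_1 + 1·m_2 = 6(Δ_1 - Δ_0) = 6
Natural end conditions: m_0 = m_2 = 0.
Hence m_0 = 0, m_1 = 3/2, m_2 = 0.
On [1, 2], S(t) = 4 + 9/2·(t - 1) + 3/4·(t - 1)² - 1/4·(t - 1)³.
With (t - 1) = 2/3: S(5/3) = 196/27.

7.2593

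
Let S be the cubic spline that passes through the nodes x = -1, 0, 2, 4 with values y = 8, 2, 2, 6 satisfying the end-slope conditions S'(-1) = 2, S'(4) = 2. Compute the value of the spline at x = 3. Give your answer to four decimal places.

4.1957

Write σ_i for S''(x_i). With h_i = 1, 2, 2 and divided differences Δ_i = -6, 0, 2, the continuity of S' gives the tridiagonal system
  1·σ_0 + 6·σ_1 + 2·σ_2 = 6(Δ_1 - Δ_0) = 36
  2·σ_1 + 8·σ_2 + 2·σ_3 = 6(Δ_2 - Δ_1) = 12
Clamped end conditions give two more equations: 2h_0·σ_0 + h_0·σ_1 = 6(Δ_0 - S'(-1)) = -48 and h_2·σ_2 + 2h_2·σ_3 = 6(S'(4) - Δ_2) = 0.
Solving: σ_0 = -684/23, σ_1 = 264/23, σ_2 = -36/23, σ_3 = 18/23.
On [2, 4], S(x) = 2 + 64/23·(x - 2) - 18/23·(x - 2)² + 9/46·(x - 2)³.
With (x - 2) = 1: S(3) = 193/46.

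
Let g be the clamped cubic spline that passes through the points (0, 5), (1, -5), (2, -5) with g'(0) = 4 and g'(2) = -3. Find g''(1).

Put σ_i = g'' at the i-th knot. Here h = (1, 1) and Δ = (-10, 0), so the interior equations h_(i-1)·σ_(i-1) + 2(h_(i-1)+h_i)·σ_i + h_i·σ_(i+1) = 6(Δ_i − Δ_(i-1)) read
  1·σ_0 + 4·σ_1 + 1·σ_2 = 6(Δ_1 - Δ_0) = 60
Clamped end conditions give two more equations: 2h_0·σ_0 + h_0·σ_1 = 6(Δ_0 - g'(0)) = -84 and h_1·σ_1 + 2h_1·σ_2 = 6(g'(2) - Δ_1) = -18.
Forward elimination and back-substitution give σ_0 = -121/2, σ_1 = 37, σ_2 = -55/2.

37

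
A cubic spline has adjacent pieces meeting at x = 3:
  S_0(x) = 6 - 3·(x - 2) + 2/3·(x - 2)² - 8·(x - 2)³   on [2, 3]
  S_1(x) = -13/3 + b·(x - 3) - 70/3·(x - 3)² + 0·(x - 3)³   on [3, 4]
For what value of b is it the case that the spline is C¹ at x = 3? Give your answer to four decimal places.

S_0'(x) = -3 + 4/3·(x - 2) - 24·(x - 2)², so S_0'(3) = -77/3. On the right, S_1'(3) = b, so b = -77/3.

-25.6667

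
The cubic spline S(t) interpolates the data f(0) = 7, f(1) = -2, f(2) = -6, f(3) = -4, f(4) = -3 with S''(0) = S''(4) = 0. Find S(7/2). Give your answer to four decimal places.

Let M_i = S''(x_i). Step sizes h_i = 1, 1, 1, 1; slopes of the chords Δ_i = (y_(i+1) - y_i)/h_i = -9, -4, 2, 1.
  1·M_0 + 4·M_1 + 1·M_2 = 6(Δ_1 - Δ_0) = 30
  1·M_1 + 4·M_2 + 1·M_3 = 6(Δ_2 - Δ_1) = 36
  1·M_2 + 4·M_3 + 1·M_4 = 6(Δ_3 - Δ_2) = -6
Natural end conditions: M_0 = M_4 = 0.
Forward elimination and back-substitution give M_0 = 0, M_1 = 75/14, M_2 = 60/7, M_3 = -51/14, M_4 = 0.
On [3, 4], S(t) = -4 + 31/14·(t - 3) - 51/28·(t - 3)² + 17/28·(t - 3)³.
With (t - 3) = 1/2: S(7/2) = -733/224.

-3.2723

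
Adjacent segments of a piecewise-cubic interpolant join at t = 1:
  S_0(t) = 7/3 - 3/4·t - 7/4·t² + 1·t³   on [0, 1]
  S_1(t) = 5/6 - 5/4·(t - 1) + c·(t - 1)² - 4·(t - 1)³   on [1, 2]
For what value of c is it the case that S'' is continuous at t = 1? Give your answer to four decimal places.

S_0''(t) = -7/2 + 6·t, so S_0''(1) = 5/2. On the right, S_1''(1) = 2c, so c = 5/4.

1.2500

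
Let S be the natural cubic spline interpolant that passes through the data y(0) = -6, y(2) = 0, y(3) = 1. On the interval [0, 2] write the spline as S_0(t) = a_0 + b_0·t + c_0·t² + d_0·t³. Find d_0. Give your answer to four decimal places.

Write σ_i for S''(x_i). With h_i = 2, 1 and divided differences Δ_i = 3, 1, the continuity of S' gives the tridiagonal system
  2·σ_0 + 6·σ_1 + 1·σ_2 = 6(Δ_1 - Δ_0) = -12
Natural end conditions: σ_0 = σ_2 = 0.
Forward elimination and back-substitution give σ_0 = 0, σ_1 = -2, σ_2 = 0.
On [0, 2], with S_0(t) = a_0 + b_0·t + c_0·t² + d_0·t³: c_0 = σ_0/2 = 0, d_0 = (σ_1 - σ_0)/(6h_0) = -1/6, b_0 = Δ_0 - h_0(2σ_0 + σ_1)/6 = 11/3.

-0.1667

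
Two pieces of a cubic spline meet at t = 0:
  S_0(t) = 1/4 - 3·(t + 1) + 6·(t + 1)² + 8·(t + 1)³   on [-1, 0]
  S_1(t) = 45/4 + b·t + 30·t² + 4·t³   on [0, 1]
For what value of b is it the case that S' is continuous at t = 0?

33

S_0'(t) = -3 + 12·(t + 1) + 24·(t + 1)², so S_0'(0) = 33. On the right, S_1'(0) = b, so b = 33.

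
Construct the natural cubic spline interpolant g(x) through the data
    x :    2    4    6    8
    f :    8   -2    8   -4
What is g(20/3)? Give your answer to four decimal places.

6.6667

Let M_i = g''(x_i). Step sizes h_i = 2, 2, 2; slopes of the chords Δ_i = (y_(i+1) - y_i)/h_i = -5, 5, -6.
  2·M_0 + 8·M_1 + 2·M_2 = 6(Δ_1 - Δ_0) = 60
  2·M_1 + 8·M_2 + 2·M_3 = 6(Δ_2 - Δ_1) = -66
Natural end conditions: M_0 = M_3 = 0.
Solving: M_0 = 0, M_1 = 51/5, M_2 = -54/5, M_3 = 0.
On [6, 8], g(x) = 8 + 6/5·(x - 6) - 27/5·(x - 6)² + 9/10·(x - 6)³.
With (x - 6) = 2/3: g(20/3) = 20/3.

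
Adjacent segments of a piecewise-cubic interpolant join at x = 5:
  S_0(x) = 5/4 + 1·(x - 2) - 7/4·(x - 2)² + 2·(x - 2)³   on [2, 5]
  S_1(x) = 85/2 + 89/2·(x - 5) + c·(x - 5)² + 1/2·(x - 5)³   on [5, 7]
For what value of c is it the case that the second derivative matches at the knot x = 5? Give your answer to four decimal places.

16.2500

S_0''(x) = -7/2 + 12·(x - 2), so S_0''(5) = 65/2. On the right, S_1''(5) = 2c, so c = 65/4.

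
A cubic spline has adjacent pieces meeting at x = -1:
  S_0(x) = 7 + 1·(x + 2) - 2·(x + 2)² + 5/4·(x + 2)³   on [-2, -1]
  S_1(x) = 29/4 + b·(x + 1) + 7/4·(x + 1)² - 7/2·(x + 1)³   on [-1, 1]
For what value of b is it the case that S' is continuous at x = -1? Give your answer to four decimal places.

0.7500

S_0'(x) = 1 - 4·(x + 2) + 15/4·(x + 2)², so S_0'(-1) = 3/4. On the right, S_1'(-1) = b, so b = 3/4.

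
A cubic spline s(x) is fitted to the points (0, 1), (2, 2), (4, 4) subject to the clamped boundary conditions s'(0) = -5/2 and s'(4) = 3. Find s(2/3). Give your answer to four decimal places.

0.3704

Put M_i = s'' at the i-th knot. Here h = (2, 2) and Δ = (1/2, 1), so the interior equations h_(i-1)·M_(i-1) + 2(h_(i-1)+h_i)·M_i + h_i·M_(i+1) = 6(Δ_i − Δ_(i-1)) read
  2·M_0 + 8·M_1 + 2·M_2 = 6(Δ_1 - Δ_0) = 3
Clamped end conditions give two more equations: 2h_0·M_0 + h_0·M_1 = 6(Δ_0 - s'(0)) = 18 and h_1·M_1 + 2h_1·M_2 = 6(s'(4) - Δ_1) = 12.
Solving the tridiagonal system: M_0 = 11/2, M_1 = -2, M_2 = 4.
On [0, 2], s(x) = 1 - 5/2·x + 11/4·x² - 5/8·x³.
With x = 2/3: s(2/3) = 10/27.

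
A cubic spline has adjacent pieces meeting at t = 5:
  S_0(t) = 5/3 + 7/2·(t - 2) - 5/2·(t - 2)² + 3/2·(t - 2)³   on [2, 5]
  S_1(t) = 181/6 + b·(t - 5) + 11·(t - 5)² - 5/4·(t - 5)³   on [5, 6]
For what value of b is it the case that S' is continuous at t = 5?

29

S_0'(t) = 7/2 - 5·(t - 2) + 9/2·(t - 2)², so S_0'(5) = 29. On the right, S_1'(5) = b, so b = 29.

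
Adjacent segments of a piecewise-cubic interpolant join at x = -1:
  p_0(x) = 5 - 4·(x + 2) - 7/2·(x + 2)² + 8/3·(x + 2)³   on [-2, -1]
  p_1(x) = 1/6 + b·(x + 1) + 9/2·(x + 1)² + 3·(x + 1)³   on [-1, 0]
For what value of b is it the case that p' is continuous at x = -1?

p_0'(x) = -4 - 7·(x + 2) + 8·(x + 2)², so p_0'(-1) = -3. On the right, p_1'(-1) = b, so b = -3.

-3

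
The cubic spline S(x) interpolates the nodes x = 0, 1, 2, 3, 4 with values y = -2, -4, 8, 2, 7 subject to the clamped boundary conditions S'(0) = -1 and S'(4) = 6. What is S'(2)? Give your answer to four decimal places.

3.5714

Put m_i = S'' at the i-th knot. Here h = (1, 1, 1, 1) and Δ = (-2, 12, -6, 5), so the interior equations h_(i-1)·m_(i-1) + 2(h_(i-1)+h_i)·m_i + h_i·m_(i+1) = 6(Δ_i − Δ_(i-1)) read
  1·m_0 + 4·m_1 + 1·m_2 = 6(Δ_1 - Δ_0) = 84
  1·m_1 + 4·m_2 + 1·m_3 = 6(Δ_2 - Δ_1) = -108
  1·m_2 + 4·m_3 + 1·m_4 = 6(Δ_3 - Δ_2) = 66
Clamped end conditions give two more equations: 2h_0·m_0 + h_0·m_1 = 6(Δ_0 - S'(0)) = -6 and h_3·m_3 + 2h_3·m_4 = 6(S'(4) - Δ_3) = 6.
Hence m_0 = -152/7, m_1 = 262/7, m_2 = -44, m_3 = 214/7, m_4 = -86/7.
On [2, 3], S'(x) = b_2 + 2c_2·(x - 2) + 3d_2·(x - 2)² with b_2 = Δ_2 - h_2(2m_2 + m_3)/6 = 25/7, c_2 = m_2/2 = -22, d_2 = (m_3 - m_2)/(6h_2) = 87/7. So S'(2) = 25/7.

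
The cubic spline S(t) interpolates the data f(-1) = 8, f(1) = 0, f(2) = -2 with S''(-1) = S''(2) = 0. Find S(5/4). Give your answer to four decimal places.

Let M_i = S''(x_i). Step sizes h_i = 2, 1; slopes of the chords Δ_i = (y_(i+1) - y_i)/h_i = -4, -2.
  2·M_0 + 6·M_1 + 1·M_2 = 6(Δ_1 - Δ_0) = 12
Natural end conditions: M_0 = M_2 = 0.
Hence M_0 = 0, M_1 = 2, M_2 = 0.
On [1, 2], S(t) = 0 - 8/3·(t - 1) + 1·(t - 1)² - 1/3·(t - 1)³.
With (t - 1) = 1/4: S(5/4) = -39/64.

-0.6094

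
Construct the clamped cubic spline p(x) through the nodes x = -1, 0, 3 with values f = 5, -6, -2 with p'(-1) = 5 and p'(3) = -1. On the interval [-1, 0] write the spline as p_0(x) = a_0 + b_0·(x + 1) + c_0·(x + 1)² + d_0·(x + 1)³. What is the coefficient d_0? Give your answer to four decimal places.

13.3750

Put m_i = p'' at the i-th knot. Here h = (1, 3) and Δ = (-11, 4/3), so the interior equations h_(i-1)·m_(i-1) + 2(h_(i-1)+h_i)·m_i + h_i·m_(i+1) = 6(Δ_i − Δ_(i-1)) read
  1·m_0 + 8·m_1 + 3·m_2 = 6(Δ_1 - Δ_0) = 74
Clamped end conditions give two more equations: 2h_0·m_0 + h_0·m_1 = 6(Δ_0 - p'(-1)) = -96 and h_1·m_1 + 2h_1·m_2 = 6(p'(3) - Δ_1) = -14.
Solving the tridiagonal system: m_0 = -235/4, m_1 = 43/2, m_2 = -157/12.
On [-1, 0], with p_0(x) = a_0 + b_0·(x + 1) + c_0·(x + 1)² + d_0·(x + 1)³: c_0 = m_0/2 = -235/8, d_0 = (m_1 - m_0)/(6h_0) = 107/8, b_0 = Δ_0 - h_0(2m_0 + m_1)/6 = 5.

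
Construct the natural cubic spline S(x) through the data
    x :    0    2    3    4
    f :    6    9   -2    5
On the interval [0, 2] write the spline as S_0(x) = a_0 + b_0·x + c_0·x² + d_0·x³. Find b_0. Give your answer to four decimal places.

Put σ_i = S'' at the i-th knot. Here h = (2, 1, 1) and Δ = (3/2, -11, 7), so the interior equations h_(i-1)·σ_(i-1) + 2(h_(i-1)+h_i)·σ_i + h_i·σ_(i+1) = 6(Δ_i − Δ_(i-1)) read
  2·σ_0 + 6·σ_1 + 1·σ_2 = 6(Δ_1 - Δ_0) = -75
  1·σ_1 + 4·σ_2 + 1·σ_3 = 6(Δ_2 - Δ_1) = 108
Natural end conditions: σ_0 = σ_3 = 0.
Solving: σ_0 = 0, σ_1 = -408/23, σ_2 = 723/23, σ_3 = 0.
On [0, 2], with S_0(x) = a_0 + b_0·x + c_0·x² + d_0·x³: c_0 = σ_0/2 = 0, d_0 = (σ_1 - σ_0)/(6h_0) = -34/23, b_0 = Δ_0 - h_0(2σ_0 + σ_1)/6 = 341/46.

7.4130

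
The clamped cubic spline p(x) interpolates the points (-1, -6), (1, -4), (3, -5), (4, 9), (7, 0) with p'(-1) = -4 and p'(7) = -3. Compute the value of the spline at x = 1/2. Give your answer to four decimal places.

Put M_i = p'' at the i-th knot. Here h = (2, 2, 1, 3) and Δ = (1, -1/2, 14, -3), so the interior equations h_(i-1)·M_(i-1) + 2(h_(i-1)+h_i)·M_i + h_i·M_(i+1) = 6(Δ_i − Δ_(i-1)) read
  2·M_0 + 8·M_1 + 2·M_2 = 6(Δ_1 - Δ_0) = -9
  2·M_1 + 6·M_2 + 1·M_3 = 6(Δ_2 - Δ_1) = 87
  1·M_2 + 8·M_3 + 3·M_4 = 6(Δ_3 - Δ_2) = -102
Clamped end conditions give two more equations: 2h_0·M_0 + h_0·M_1 = 6(Δ_0 - p'(-1)) = 30 and h_3·M_3 + 2h_3·M_4 = 6(p'(7) - Δ_3) = 0.
Solving the tridiagonal system: M_0 = 1949/160, M_1 = -749/80, M_2 = 3323/160, M_3 = -1511/80, M_4 = 1511/160.
On [-1, 1], p(x) = -6 - 4·(x + 1) + 1949/320·(x + 1)² - 1149/640·(x + 1)³.
With (x + 1) = 3/2: p(1/2) = -22299/5120.

-4.3553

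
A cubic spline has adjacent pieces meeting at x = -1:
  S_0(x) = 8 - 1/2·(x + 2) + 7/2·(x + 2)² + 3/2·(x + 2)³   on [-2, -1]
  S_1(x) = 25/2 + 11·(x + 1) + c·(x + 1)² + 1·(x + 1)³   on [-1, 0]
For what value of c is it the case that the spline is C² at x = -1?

S_0''(x) = 7 + 9·(x + 2), so S_0''(-1) = 16. On the right, S_1''(-1) = 2c, so c = 8.

8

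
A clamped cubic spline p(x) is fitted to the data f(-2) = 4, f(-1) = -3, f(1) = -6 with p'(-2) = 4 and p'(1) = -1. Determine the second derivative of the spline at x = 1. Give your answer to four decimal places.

-6.4167

With M_i denoting the second derivative at x_i, h_i = 1, 2, and Δ_i = (y_(i+1) − y_i)/h_i = -7, -3/2:
  1·M_0 + 6·M_1 + 2·M_2 = 6(Δ_1 - Δ_0) = 33
Clamped end conditions give two more equations: 2h_0·M_0 + h_0·M_1 = 6(Δ_0 - p'(-2)) = -66 and h_1·M_1 + 2h_1·M_2 = 6(p'(1) - Δ_1) = 3.
Forward elimination and back-substitution give M_0 = -241/6, M_1 = 43/3, M_2 = -77/12.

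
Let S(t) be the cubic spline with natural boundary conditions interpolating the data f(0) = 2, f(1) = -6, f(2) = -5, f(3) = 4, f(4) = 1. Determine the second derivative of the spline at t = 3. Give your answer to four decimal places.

-21.7500

Write M_i for S''(x_i). With h_i = 1, 1, 1, 1 and divided differences Δ_i = -8, 1, 9, -3, the continuity of S' gives the tridiagonal system
  1·M_0 + 4·M_1 + 1·M_2 = 6(Δ_1 - Δ_0) = 54
  1·M_1 + 4·M_2 + 1·M_3 = 6(Δ_2 - Δ_1) = 48
  1·M_2 + 4·M_3 + 1·M_4 = 6(Δ_3 - Δ_2) = -72
Natural end conditions: M_0 = M_4 = 0.
Forward elimination and back-substitution give M_0 = 0, M_1 = 39/4, M_2 = 15, M_3 = -87/4, M_4 = 0.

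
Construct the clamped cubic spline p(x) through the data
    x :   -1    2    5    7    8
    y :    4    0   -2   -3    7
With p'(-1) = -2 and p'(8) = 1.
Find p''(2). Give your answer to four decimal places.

With M_i denoting the second derivative at x_i, h_i = 3, 3, 2, 1, and Δ_i = (y_(i+1) − y_i)/h_i = -4/3, -2/3, -1/2, 10:
  3·M_0 + 12·M_1 + 3·M_2 = 6(Δ_1 - Δ_0) = 4
  3·M_1 + 10·M_2 + 2·M_3 = 6(Δ_2 - Δ_1) = 1
  2·M_2 + 6·M_3 + 1·M_4 = 6(Δ_3 - Δ_2) = 63
Clamped end conditions give two more equations: 2h_0·M_0 + h_0·M_1 = 6(Δ_0 - p'(-1)) = 4 and h_3·M_3 + 2h_3·M_4 = 6(p'(8) - Δ_3) = -54.
Solving the tridiagonal system: M_0 = 5/216, M_1 = 139/108, M_2 = -829/216, M_3 = 959/54, M_4 = -3875/108.

1.2870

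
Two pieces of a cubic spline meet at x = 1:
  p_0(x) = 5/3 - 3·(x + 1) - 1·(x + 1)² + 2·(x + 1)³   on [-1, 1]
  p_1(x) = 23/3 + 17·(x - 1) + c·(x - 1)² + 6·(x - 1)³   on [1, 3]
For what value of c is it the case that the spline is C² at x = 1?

11

p_0''(x) = -2 + 12·(x + 1), so p_0''(1) = 22. On the right, p_1''(1) = 2c, so c = 11.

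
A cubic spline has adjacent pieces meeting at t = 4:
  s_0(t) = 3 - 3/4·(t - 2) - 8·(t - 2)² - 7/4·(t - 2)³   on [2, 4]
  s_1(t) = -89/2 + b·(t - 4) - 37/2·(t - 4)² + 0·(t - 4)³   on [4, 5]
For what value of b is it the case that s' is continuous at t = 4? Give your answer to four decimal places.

-53.7500

s_0'(t) = -3/4 - 16·(t - 2) - 21/4·(t - 2)², so s_0'(4) = -215/4. On the right, s_1'(4) = b, so b = -215/4.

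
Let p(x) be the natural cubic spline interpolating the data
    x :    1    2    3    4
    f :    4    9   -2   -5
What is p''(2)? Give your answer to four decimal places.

With σ_i denoting the second derivative at x_i, h_i = 1, 1, 1, and Δ_i = (y_(i+1) − y_i)/h_i = 5, -11, -3:
  1·σ_0 + 4·σ_1 + 1·σ_2 = 6(Δ_1 - Δ_0) = -96
  1·σ_1 + 4·σ_2 + 1·σ_3 = 6(Δ_2 - Δ_1) = 48
Natural end conditions: σ_0 = σ_3 = 0.
Hence σ_0 = 0, σ_1 = -144/5, σ_2 = 96/5, σ_3 = 0.

-28.8000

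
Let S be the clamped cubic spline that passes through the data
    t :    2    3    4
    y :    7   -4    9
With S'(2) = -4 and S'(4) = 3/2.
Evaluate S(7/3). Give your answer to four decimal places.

Let M_i = S''(x_i). Step sizes h_i = 1, 1; slopes of the chords Δ_i = (y_(i+1) - y_i)/h_i = -11, 13.
  1·M_0 + 4·M_1 + 1·M_2 = 6(Δ_1 - Δ_0) = 144
Clamped end conditions give two more equations: 2h_0·M_0 + h_0·M_1 = 6(Δ_0 - S'(2)) = -42 and h_1·M_1 + 2h_1·M_2 = 6(S'(4) - Δ_1) = -69.
Solving the tridiagonal system: M_0 = -217/4, M_1 = 133/2, M_2 = -271/4.
On [2, 3], S(t) = 7 - 4·(t - 2) - 217/8·(t - 2)² + 161/8·(t - 2)³.
With (t - 2) = 1/3: S(7/3) = 367/108.

3.3981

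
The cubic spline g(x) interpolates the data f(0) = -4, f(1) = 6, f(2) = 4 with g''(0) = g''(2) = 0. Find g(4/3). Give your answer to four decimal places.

Put σ_i = g'' at the i-th knot. Here h = (1, 1) and Δ = (10, -2), so the interior equations h_(i-1)·σ_(i-1) + 2(h_(i-1)+h_i)·σ_i + h_i·σ_(i+1) = 6(Δ_i − Δ_(i-1)) read
  1·σ_0 + 4·σ_1 + 1·σ_2 = 6(Δ_1 - Δ_0) = -72
Natural end conditions: σ_0 = σ_2 = 0.
Forward elimination and back-substitution give σ_0 = 0, σ_1 = -18, σ_2 = 0.
On [1, 2], g(x) = 6 + 4·(x - 1) - 9·(x - 1)² + 3·(x - 1)³.
With (x - 1) = 1/3: g(4/3) = 58/9.

6.4444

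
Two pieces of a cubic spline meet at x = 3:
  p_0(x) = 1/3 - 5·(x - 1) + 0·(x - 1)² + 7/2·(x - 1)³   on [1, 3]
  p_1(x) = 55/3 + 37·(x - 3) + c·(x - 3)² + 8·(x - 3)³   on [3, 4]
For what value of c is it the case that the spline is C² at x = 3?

21

p_0''(x) = 0 + 21·(x - 1), so p_0''(3) = 42. On the right, p_1''(3) = 2c, so c = 21.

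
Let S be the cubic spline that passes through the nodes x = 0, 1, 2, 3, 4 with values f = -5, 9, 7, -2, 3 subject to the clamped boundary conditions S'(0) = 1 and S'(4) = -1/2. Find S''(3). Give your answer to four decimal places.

Let M_i = S''(x_i). Step sizes h_i = 1, 1, 1, 1; slopes of the chords Δ_i = (y_(i+1) - y_i)/h_i = 14, -2, -9, 5.
  1·M_0 + 4·M_1 + 1·M_2 = 6(Δ_1 - Δ_0) = -96
  1·M_1 + 4·M_2 + 1·M_3 = 6(Δ_2 - Δ_1) = -42
  1·M_2 + 4·M_3 + 1·M_4 = 6(Δ_3 - Δ_2) = 84
Clamped end conditions give two more equations: 2h_0·M_0 + h_0·M_1 = 6(Δ_0 - S'(0)) = 78 and h_3·M_3 + 2h_3·M_4 = 6(S'(4) - Δ_3) = -33.
Forward elimination and back-substitution give M_0 = 3189/56, M_1 = -1005/28, M_2 = -75/8, M_3 = 879/28, M_4 = -1803/56.

31.3929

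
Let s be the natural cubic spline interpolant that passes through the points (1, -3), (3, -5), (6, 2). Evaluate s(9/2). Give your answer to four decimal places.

-2.6250

Let M_i = s''(x_i). Step sizes h_i = 2, 3; slopes of the chords Δ_i = (y_(i+1) - y_i)/h_i = -1, 7/3.
  2·M_0 + 10·M_1 + 3·M_2 = 6(Δ_1 - Δ_0) = 20
Natural end conditions: M_0 = M_2 = 0.
Forward elimination and back-substitution give M_0 = 0, M_1 = 2, M_2 = 0.
On [3, 6], s(x) = -5 + 1/3·(x - 3) + 1·(x - 3)² - 1/9·(x - 3)³.
With (x - 3) = 3/2: s(9/2) = -21/8.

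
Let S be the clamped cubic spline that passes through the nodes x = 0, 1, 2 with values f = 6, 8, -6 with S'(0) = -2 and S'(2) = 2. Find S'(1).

With M_i denoting the second derivative at x_i, h_i = 1, 1, and Δ_i = (y_(i+1) − y_i)/h_i = 2, -14:
  1·M_0 + 4·M_1 + 1·M_2 = 6(Δ_1 - Δ_0) = -96
Clamped end conditions give two more equations: 2h_0·M_0 + h_0·M_1 = 6(Δ_0 - S'(0)) = 24 and h_1·M_1 + 2h_1·M_2 = 6(S'(2) - Δ_1) = 96.
Solving the tridiagonal system: M_0 = 38, M_1 = -52, M_2 = 74.
On [1, 2], S'(x) = b_1 + 2c_1·(x - 1) + 3d_1·(x - 1)² with b_1 = Δ_1 - h_1(2M_1 + M_2)/6 = -9, c_1 = M_1/2 = -26, d_1 = (M_2 - M_1)/(6h_1) = 21. So S'(1) = -9.

-9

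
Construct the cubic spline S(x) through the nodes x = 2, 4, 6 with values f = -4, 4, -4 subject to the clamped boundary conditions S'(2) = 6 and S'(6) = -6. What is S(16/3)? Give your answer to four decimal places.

-0.1481

With M_i denoting the second derivative at x_i, h_i = 2, 2, and Δ_i = (y_(i+1) − y_i)/h_i = 4, -4:
  2·M_0 + 8·M_1 + 2·M_2 = 6(Δ_1 - Δ_0) = -48
Clamped end conditions give two more equations: 2h_0·M_0 + h_0·M_1 = 6(Δ_0 - S'(2)) = -12 and h_1·M_1 + 2h_1·M_2 = 6(S'(6) - Δ_1) = -12.
Forward elimination and back-substitution give M_0 = 0, M_1 = -6, M_2 = 0.
On [4, 6], S(x) = 4 + 0·(x - 4) - 3·(x - 4)² + 1/2·(x - 4)³.
With (x - 4) = 4/3: S(16/3) = -4/27.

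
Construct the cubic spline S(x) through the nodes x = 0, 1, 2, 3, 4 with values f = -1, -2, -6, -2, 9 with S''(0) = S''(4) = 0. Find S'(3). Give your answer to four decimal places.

Let σ_i = S''(x_i). Step sizes h_i = 1, 1, 1, 1; slopes of the chords Δ_i = (y_(i+1) - y_i)/h_i = -1, -4, 4, 11.
  1·σ_0 + 4·σ_1 + 1·σ_2 = 6(Δ_1 - Δ_0) = -18
  1·σ_1 + 4·σ_2 + 1·σ_3 = 6(Δ_2 - Δ_1) = 48
  1·σ_2 + 4·σ_3 + 1·σ_4 = 6(Δ_3 - Δ_2) = 42
Natural end conditions: σ_0 = σ_4 = 0.
Solving the tridiagonal system: σ_0 = 0, σ_1 = -15/2, σ_2 = 12, σ_3 = 15/2, σ_4 = 0.
On [3, 4], S'(x) = b_3 + 2c_3·(x - 3) + 3d_3·(x - 3)² with b_3 = Δ_3 - h_3(2σ_3 + σ_4)/6 = 17/2, c_3 = σ_3/2 = 15/4, d_3 = (σ_4 - σ_3)/(6h_3) = -5/4. So S'(3) = 17/2.

8.5000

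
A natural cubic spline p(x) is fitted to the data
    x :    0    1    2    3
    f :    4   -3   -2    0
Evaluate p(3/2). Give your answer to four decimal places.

-3.1750

Put σ_i = p'' at the i-th knot. Here h = (1, 1, 1) and Δ = (-7, 1, 2), so the interior equations h_(i-1)·σ_(i-1) + 2(h_(i-1)+h_i)·σ_i + h_i·σ_(i+1) = 6(Δ_i − Δ_(i-1)) read
  1·σ_0 + 4·σ_1 + 1·σ_2 = 6(Δ_1 - Δ_0) = 48
  1·σ_1 + 4·σ_2 + 1·σ_3 = 6(Δ_2 - Δ_1) = 6
Natural end conditions: σ_0 = σ_3 = 0.
Hence σ_0 = 0, σ_1 = 62/5, σ_2 = -8/5, σ_3 = 0.
On [1, 2], p(x) = -3 - 43/15·(x - 1) + 31/5·(x - 1)² - 7/3·(x - 1)³.
With (x - 1) = 1/2: p(3/2) = -127/40.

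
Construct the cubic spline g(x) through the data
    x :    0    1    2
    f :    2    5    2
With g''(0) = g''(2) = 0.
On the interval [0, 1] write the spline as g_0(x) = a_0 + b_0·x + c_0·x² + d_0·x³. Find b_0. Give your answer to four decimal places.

Put σ_i = g'' at the i-th knot. Here h = (1, 1) and Δ = (3, -3), so the interior equations h_(i-1)·σ_(i-1) + 2(h_(i-1)+h_i)·σ_i + h_i·σ_(i+1) = 6(Δ_i − Δ_(i-1)) read
  1·σ_0 + 4·σ_1 + 1·σ_2 = 6(Δ_1 - Δ_0) = -36
Natural end conditions: σ_0 = σ_2 = 0.
Hence σ_0 = 0, σ_1 = -9, σ_2 = 0.
On [0, 1], with g_0(x) = a_0 + b_0·x + c_0·x² + d_0·x³: c_0 = σ_0/2 = 0, d_0 = (σ_1 - σ_0)/(6h_0) = -3/2, b_0 = Δ_0 - h_0(2σ_0 + σ_1)/6 = 9/2.

4.5000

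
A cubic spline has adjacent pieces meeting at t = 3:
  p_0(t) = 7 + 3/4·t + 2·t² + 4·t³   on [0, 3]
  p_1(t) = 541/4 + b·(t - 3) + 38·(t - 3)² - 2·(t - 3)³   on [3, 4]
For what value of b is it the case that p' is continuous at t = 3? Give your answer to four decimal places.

p_0'(t) = 3/4 + 4·t + 12·t², so p_0'(3) = 483/4. On the right, p_1'(3) = b, so b = 483/4.

120.7500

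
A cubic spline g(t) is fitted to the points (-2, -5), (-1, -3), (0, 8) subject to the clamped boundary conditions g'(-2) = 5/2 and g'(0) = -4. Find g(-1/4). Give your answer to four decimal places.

Put σ_i = g'' at the i-th knot. Here h = (1, 1) and Δ = (2, 11), so the interior equations h_(i-1)·σ_(i-1) + 2(h_(i-1)+h_i)·σ_i + h_i·σ_(i+1) = 6(Δ_i − Δ_(i-1)) read
  1·σ_0 + 4·σ_1 + 1·σ_2 = 6(Δ_1 - Δ_0) = 54
Clamped end conditions give two more equations: 2h_0·σ_0 + h_0·σ_1 = 6(Δ_0 - g'(-2)) = -3 and h_1·σ_1 + 2h_1·σ_2 = 6(g'(0) - Δ_1) = -90.
Hence σ_0 = -73/4, σ_1 = 67/2, σ_2 = -247/4.
On [-1, 0], g(t) = -3 + 81/8·(t + 1) + 67/4·(t + 1)² - 127/8·(t + 1)³.
With (t + 1) = 3/4: g(-1/4) = 3747/512.

7.3184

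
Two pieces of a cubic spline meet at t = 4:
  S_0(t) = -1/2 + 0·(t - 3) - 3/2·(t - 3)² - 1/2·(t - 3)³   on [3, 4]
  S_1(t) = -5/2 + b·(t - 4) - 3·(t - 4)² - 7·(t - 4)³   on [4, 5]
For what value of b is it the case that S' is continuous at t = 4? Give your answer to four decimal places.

S_0'(t) = 0 - 3·(t - 3) - 3/2·(t - 3)², so S_0'(4) = -9/2. On the right, S_1'(4) = b, so b = -9/2.

-4.5000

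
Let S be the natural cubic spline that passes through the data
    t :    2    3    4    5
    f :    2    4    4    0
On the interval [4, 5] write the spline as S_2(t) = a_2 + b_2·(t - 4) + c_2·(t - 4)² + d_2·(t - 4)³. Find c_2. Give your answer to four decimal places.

-2.8000

Let M_i = S''(x_i). Step sizes h_i = 1, 1, 1; slopes of the chords Δ_i = (y_(i+1) - y_i)/h_i = 2, 0, -4.
  1·M_0 + 4·M_1 + 1·M_2 = 6(Δ_1 - Δ_0) = -12
  1·M_1 + 4·M_2 + 1·M_3 = 6(Δ_2 - Δ_1) = -24
Natural end conditions: M_0 = M_3 = 0.
Hence M_0 = 0, M_1 = -8/5, M_2 = -28/5, M_3 = 0.
On [4, 5], with S_2(t) = a_2 + b_2·(t - 4) + c_2·(t - 4)² + d_2·(t - 4)³: c_2 = M_2/2 = -14/5, d_2 = (M_3 - M_2)/(6h_2) = 14/15, b_2 = Δ_2 - h_2(2M_2 + M_3)/6 = -32/15.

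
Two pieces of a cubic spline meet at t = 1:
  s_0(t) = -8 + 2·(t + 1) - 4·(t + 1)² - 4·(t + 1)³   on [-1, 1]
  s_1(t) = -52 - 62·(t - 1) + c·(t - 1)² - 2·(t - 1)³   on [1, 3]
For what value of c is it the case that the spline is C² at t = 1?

-28

s_0''(t) = -8 - 24·(t + 1), so s_0''(1) = -56. On the right, s_1''(1) = 2c, so c = -28.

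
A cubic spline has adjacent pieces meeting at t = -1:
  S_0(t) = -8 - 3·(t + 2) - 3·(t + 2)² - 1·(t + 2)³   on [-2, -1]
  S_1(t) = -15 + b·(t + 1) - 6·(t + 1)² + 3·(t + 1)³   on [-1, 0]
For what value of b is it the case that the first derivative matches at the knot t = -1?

-12

S_0'(t) = -3 - 6·(t + 2) - 3·(t + 2)², so S_0'(-1) = -12. On the right, S_1'(-1) = b, so b = -12.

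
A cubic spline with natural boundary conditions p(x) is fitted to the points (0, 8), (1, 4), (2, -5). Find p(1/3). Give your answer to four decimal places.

Write M_i for p''(x_i). With h_i = 1, 1 and divided differences Δ_i = -4, -9, the continuity of p' gives the tridiagonal system
  1·M_0 + 4·M_1 + 1·M_2 = 6(Δ_1 - Δ_0) = -30
Natural end conditions: M_0 = M_2 = 0.
Solving the tridiagonal system: M_0 = 0, M_1 = -15/2, M_2 = 0.
On [0, 1], p(x) = 8 - 11/4·x + 0·x² - 5/4·x³.
With x = 1/3: p(1/3) = 190/27.

7.0370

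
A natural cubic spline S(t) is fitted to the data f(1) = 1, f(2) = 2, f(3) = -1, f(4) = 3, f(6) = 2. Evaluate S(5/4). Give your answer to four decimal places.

1.6275

Put M_i = S'' at the i-th knot. Here h = (1, 1, 1, 2) and Δ = (1, -3, 4, -1/2), so the interior equations h_(i-1)·M_(i-1) + 2(h_(i-1)+h_i)·M_i + h_i·M_(i+1) = 6(Δ_i − Δ_(i-1)) read
  1·M_0 + 4·M_1 + 1·M_2 = 6(Δ_1 - Δ_0) = -24
  1·M_1 + 4·M_2 + 1·M_3 = 6(Δ_2 - Δ_1) = 42
  1·M_2 + 6·M_3 + 2·M_4 = 6(Δ_3 - Δ_2) = -27
Natural end conditions: M_0 = M_4 = 0.
Hence M_0 = 0, M_1 = -831/86, M_2 = 630/43, M_3 = -597/86, M_4 = 0.
On [1, 2], S(t) = 1 + 449/172·(t - 1) + 0·(t - 1)² - 277/172·(t - 1)³.
With (t - 1) = 1/4: S(5/4) = 17915/11008.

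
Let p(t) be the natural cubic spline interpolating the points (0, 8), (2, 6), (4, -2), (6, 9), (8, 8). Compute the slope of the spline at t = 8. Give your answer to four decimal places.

With m_i denoting the second derivative at x_i, h_i = 2, 2, 2, 2, and Δ_i = (y_(i+1) − y_i)/h_i = -1, -4, 11/2, -1/2:
  2·m_0 + 8·m_1 + 2·m_2 = 6(Δ_1 - Δ_0) = -18
  2·m_1 + 8·m_2 + 2·m_3 = 6(Δ_2 - Δ_1) = 57
  2·m_2 + 8·m_3 + 2·m_4 = 6(Δ_3 - Δ_2) = -36
Natural end conditions: m_0 = m_4 = 0.
Hence m_0 = 0, m_1 = -267/56, m_2 = 141/14, m_3 = -393/56, m_4 = 0.
On [6, 8], p'(t) = b_3 + 2c_3·(t - 6) + 3d_3·(t - 6)² with b_3 = Δ_3 - h_3(2m_3 + m_4)/6 = 117/28, c_3 = m_3/2 = -393/112, d_3 = (m_4 - m_3)/(6h_3) = 131/224. So p'(8) = -159/56.

-2.8393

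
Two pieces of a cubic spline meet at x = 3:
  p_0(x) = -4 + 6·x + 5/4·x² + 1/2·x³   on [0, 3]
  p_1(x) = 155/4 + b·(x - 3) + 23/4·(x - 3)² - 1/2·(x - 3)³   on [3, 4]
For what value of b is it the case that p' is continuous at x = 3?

p_0'(x) = 6 + 5/2·x + 3/2·x², so p_0'(3) = 27. On the right, p_1'(3) = b, so b = 27.

27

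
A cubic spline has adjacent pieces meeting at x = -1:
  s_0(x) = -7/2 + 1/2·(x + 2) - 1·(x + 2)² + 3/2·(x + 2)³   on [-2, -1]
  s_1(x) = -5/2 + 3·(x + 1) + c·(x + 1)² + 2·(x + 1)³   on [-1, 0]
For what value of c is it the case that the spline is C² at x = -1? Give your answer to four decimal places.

s_0''(x) = -2 + 9·(x + 2), so s_0''(-1) = 7. On the right, s_1''(-1) = 2c, so c = 7/2.

3.5000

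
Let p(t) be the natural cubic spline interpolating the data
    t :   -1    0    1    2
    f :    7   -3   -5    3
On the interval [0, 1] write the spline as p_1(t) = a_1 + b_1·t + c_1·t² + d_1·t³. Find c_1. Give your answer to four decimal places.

With M_i denoting the second derivative at x_i, h_i = 1, 1, 1, and Δ_i = (y_(i+1) − y_i)/h_i = -10, -2, 8:
  1·M_0 + 4·M_1 + 1·M_2 = 6(Δ_1 - Δ_0) = 48
  1·M_1 + 4·M_2 + 1·M_3 = 6(Δ_2 - Δ_1) = 60
Natural end conditions: M_0 = M_3 = 0.
Forward elimination and back-substitution give M_0 = 0, M_1 = 44/5, M_2 = 64/5, M_3 = 0.
On [0, 1], with p_1(t) = a_1 + b_1·t + c_1·t² + d_1·t³: c_1 = M_1/2 = 22/5, d_1 = (M_2 - M_1)/(6h_1) = 2/3, b_1 = Δ_1 - h_1(2M_1 + M_2)/6 = -106/15.

4.4000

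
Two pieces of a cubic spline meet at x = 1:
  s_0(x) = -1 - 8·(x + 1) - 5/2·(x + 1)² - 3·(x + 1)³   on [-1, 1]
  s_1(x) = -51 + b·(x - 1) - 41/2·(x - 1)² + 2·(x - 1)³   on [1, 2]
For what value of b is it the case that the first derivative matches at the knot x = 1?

s_0'(x) = -8 - 5·(x + 1) - 9·(x + 1)², so s_0'(1) = -54. On the right, s_1'(1) = b, so b = -54.

-54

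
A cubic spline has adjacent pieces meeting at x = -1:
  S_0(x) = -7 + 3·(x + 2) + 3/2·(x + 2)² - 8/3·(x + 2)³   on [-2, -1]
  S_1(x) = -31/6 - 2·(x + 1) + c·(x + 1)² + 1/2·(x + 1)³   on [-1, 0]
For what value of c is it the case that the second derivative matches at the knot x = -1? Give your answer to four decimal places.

-6.5000

S_0''(x) = 3 - 16·(x + 2), so S_0''(-1) = -13. On the right, S_1''(-1) = 2c, so c = -13/2.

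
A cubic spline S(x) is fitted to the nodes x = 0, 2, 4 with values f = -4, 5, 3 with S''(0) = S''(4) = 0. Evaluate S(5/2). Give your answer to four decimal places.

Write M_i for S''(x_i). With h_i = 2, 2 and divided differences Δ_i = 9/2, -1, the continuity of S' gives the tridiagonal system
  2·M_0 + 8·M_1 + 2·M_2 = 6(Δ_1 - Δ_0) = -33
Natural end conditions: M_0 = M_2 = 0.
Solving: M_0 = 0, M_1 = -33/8, M_2 = 0.
On [2, 4], S(x) = 5 + 7/4·(x - 2) - 33/16·(x - 2)² + 11/32·(x - 2)³.
With (x - 2) = 1/2: S(5/2) = 1383/256.

5.4023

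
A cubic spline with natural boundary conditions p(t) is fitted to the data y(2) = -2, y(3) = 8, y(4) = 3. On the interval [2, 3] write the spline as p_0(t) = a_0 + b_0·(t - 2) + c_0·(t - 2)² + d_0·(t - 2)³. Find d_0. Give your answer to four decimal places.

With m_i denoting the second derivative at x_i, h_i = 1, 1, and Δ_i = (y_(i+1) − y_i)/h_i = 10, -5:
  1·m_0 + 4·m_1 + 1·m_2 = 6(Δ_1 - Δ_0) = -90
Natural end conditions: m_0 = m_2 = 0.
Solving the tridiagonal system: m_0 = 0, m_1 = -45/2, m_2 = 0.
On [2, 3], with p_0(t) = a_0 + b_0·(t - 2) + c_0·(t - 2)² + d_0·(t - 2)³: c_0 = m_0/2 = 0, d_0 = (m_1 - m_0)/(6h_0) = -15/4, b_0 = Δ_0 - h_0(2m_0 + m_1)/6 = 55/4.

-3.7500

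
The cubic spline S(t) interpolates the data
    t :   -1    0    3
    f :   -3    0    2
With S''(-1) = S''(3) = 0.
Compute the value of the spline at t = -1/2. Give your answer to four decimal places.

Let σ_i = S''(x_i). Step sizes h_i = 1, 3; slopes of the chords Δ_i = (y_(i+1) - y_i)/h_i = 3, 2/3.
  1·σ_0 + 8·σ_1 + 3·σ_2 = 6(Δ_1 - Δ_0) = -14
Natural end conditions: σ_0 = σ_2 = 0.
Forward elimination and back-substitution give σ_0 = 0, σ_1 = -7/4, σ_2 = 0.
On [-1, 0], S(t) = -3 + 79/24·(t + 1) + 0·(t + 1)² - 7/24·(t + 1)³.
With (t + 1) = 1/2: S(-1/2) = -89/64.

-1.3906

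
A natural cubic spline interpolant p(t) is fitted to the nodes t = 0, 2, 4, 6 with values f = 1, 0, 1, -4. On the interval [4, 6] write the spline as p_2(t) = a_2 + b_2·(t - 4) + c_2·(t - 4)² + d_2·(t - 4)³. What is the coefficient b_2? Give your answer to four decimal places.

With M_i denoting the second derivative at x_i, h_i = 2, 2, 2, and Δ_i = (y_(i+1) − y_i)/h_i = -1/2, 1/2, -5/2:
  2·M_0 + 8·M_1 + 2·M_2 = 6(Δ_1 - Δ_0) = 6
  2·M_1 + 8·M_2 + 2·M_3 = 6(Δ_2 - Δ_1) = -18
Natural end conditions: M_0 = M_3 = 0.
Hence M_0 = 0, M_1 = 7/5, M_2 = -13/5, M_3 = 0.
On [4, 6], with p_2(t) = a_2 + b_2·(t - 4) + c_2·(t - 4)² + d_2·(t - 4)³: c_2 = M_2/2 = -13/10, d_2 = (M_3 - M_2)/(6h_2) = 13/60, b_2 = Δ_2 - h_2(2M_2 + M_3)/6 = -23/30.

-0.7667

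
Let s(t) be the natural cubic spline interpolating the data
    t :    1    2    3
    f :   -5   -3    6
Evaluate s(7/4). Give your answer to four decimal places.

Let M_i = s''(x_i). Step sizes h_i = 1, 1; slopes of the chords Δ_i = (y_(i+1) - y_i)/h_i = 2, 9.
  1·M_0 + 4·M_1 + 1·M_2 = 6(Δ_1 - Δ_0) = 42
Natural end conditions: M_0 = M_2 = 0.
Solving: M_0 = 0, M_1 = 21/2, M_2 = 0.
On [1, 2], s(t) = -5 + 1/4·(t - 1) + 0·(t - 1)² + 7/4·(t - 1)³.
With (t - 1) = 3/4: s(7/4) = -1043/256.

-4.0742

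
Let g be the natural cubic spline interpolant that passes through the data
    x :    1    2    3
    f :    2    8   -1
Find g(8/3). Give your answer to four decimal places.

3.1111

Write σ_i for g''(x_i). With h_i = 1, 1 and divided differences Δ_i = 6, -9, the continuity of g' gives the tridiagonal system
  1·σ_0 + 4·σ_1 + 1·σ_2 = 6(Δ_1 - Δ_0) = -90
Natural end conditions: σ_0 = σ_2 = 0.
Hence σ_0 = 0, σ_1 = -45/2, σ_2 = 0.
On [2, 3], g(x) = 8 - 3/2·(x - 2) - 45/4·(x - 2)² + 15/4·(x - 2)³.
With (x - 2) = 2/3: g(8/3) = 28/9.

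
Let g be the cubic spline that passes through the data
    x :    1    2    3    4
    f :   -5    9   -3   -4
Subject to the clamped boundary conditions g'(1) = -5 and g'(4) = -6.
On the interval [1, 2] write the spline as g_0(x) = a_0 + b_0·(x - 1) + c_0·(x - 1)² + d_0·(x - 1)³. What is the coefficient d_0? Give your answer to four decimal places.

-27.8667

Write M_i for g''(x_i). With h_i = 1, 1, 1 and divided differences Δ_i = 14, -12, -1, the continuity of g' gives the tridiagonal system
  1·M_0 + 4·M_1 + 1·M_2 = 6(Δ_1 - Δ_0) = -156
  1·M_1 + 4·M_2 + 1·M_3 = 6(Δ_2 - Δ_1) = 66
Clamped end conditions give two more equations: 2h_0·M_0 + h_0·M_1 = 6(Δ_0 - g'(1)) = 114 and h_2·M_2 + 2h_2·M_3 = 6(g'(4) - Δ_2) = -30.
Forward elimination and back-substitution give M_0 = 1406/15, M_1 = -1102/15, M_2 = 662/15, M_3 = -556/15.
On [1, 2], with g_0(x) = a_0 + b_0·(x - 1) + c_0·(x - 1)² + d_0·(x - 1)³: c_0 = M_0/2 = 703/15, d_0 = (M_1 - M_0)/(6h_0) = -418/15, b_0 = Δ_0 - h_0(2M_0 + M_1)/6 = -5.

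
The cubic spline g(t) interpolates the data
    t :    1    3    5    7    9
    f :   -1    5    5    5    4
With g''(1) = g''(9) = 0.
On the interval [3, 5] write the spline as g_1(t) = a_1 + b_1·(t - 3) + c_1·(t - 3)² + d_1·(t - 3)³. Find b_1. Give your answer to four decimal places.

1.3750

With M_i denoting the second derivative at x_i, h_i = 2, 2, 2, 2, and Δ_i = (y_(i+1) − y_i)/h_i = 3, 0, 0, -1/2:
  2·M_0 + 8·M_1 + 2·M_2 = 6(Δ_1 - Δ_0) = -18
  2·M_1 + 8·M_2 + 2·M_3 = 6(Δ_2 - Δ_1) = 0
  2·M_2 + 8·M_3 + 2·M_4 = 6(Δ_3 - Δ_2) = -3
Natural end conditions: M_0 = M_4 = 0.
Solving the tridiagonal system: M_0 = 0, M_1 = -39/16, M_2 = 3/4, M_3 = -9/16, M_4 = 0.
On [3, 5], with g_1(t) = a_1 + b_1·(t - 3) + c_1·(t - 3)² + d_1·(t - 3)³: c_1 = M_1/2 = -39/32, d_1 = (M_2 - M_1)/(6h_1) = 17/64, b_1 = Δ_1 - h_1(2M_1 + M_2)/6 = 11/8.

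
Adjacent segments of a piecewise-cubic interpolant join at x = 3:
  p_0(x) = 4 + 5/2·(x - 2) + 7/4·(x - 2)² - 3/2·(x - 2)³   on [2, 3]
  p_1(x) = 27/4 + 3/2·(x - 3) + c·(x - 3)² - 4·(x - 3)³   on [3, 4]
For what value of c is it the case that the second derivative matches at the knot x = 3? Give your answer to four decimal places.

-2.7500

p_0''(x) = 7/2 - 9·(x - 2), so p_0''(3) = -11/2. On the right, p_1''(3) = 2c, so c = -11/4.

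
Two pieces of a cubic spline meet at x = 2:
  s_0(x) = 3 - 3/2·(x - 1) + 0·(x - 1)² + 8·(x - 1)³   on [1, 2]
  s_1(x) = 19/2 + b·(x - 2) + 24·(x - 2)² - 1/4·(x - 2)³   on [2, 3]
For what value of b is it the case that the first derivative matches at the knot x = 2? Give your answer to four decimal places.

22.5000

s_0'(x) = -3/2 + 0·(x - 1) + 24·(x - 1)², so s_0'(2) = 45/2. On the right, s_1'(2) = b, so b = 45/2.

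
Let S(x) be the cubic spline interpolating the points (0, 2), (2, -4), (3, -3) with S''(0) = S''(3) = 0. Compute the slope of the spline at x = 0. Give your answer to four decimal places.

-4.3333

Write σ_i for S''(x_i). With h_i = 2, 1 and divided differences Δ_i = -3, 1, the continuity of S' gives the tridiagonal system
  2·σ_0 + 6·σ_1 + 1·σ_2 = 6(Δ_1 - Δ_0) = 24
Natural end conditions: σ_0 = σ_2 = 0.
Solving: σ_0 = 0, σ_1 = 4, σ_2 = 0.
On [0, 2], S'(x) = b_0 + 2c_0·x + 3d_0·x² with b_0 = Δ_0 - h_0(2σ_0 + σ_1)/6 = -13/3, c_0 = σ_0/2 = 0, d_0 = (σ_1 - σ_0)/(6h_0) = 1/3. So S'(0) = -13/3.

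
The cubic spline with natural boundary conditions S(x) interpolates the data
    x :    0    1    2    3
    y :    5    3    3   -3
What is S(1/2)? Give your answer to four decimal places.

With σ_i denoting the second derivative at x_i, h_i = 1, 1, 1, and Δ_i = (y_(i+1) − y_i)/h_i = -2, 0, -6:
  1·σ_0 + 4·σ_1 + 1·σ_2 = 6(Δ_1 - Δ_0) = 12
  1·σ_1 + 4·σ_2 + 1·σ_3 = 6(Δ_2 - Δ_1) = -36
Natural end conditions: σ_0 = σ_3 = 0.
Hence σ_0 = 0, σ_1 = 28/5, σ_2 = -52/5, σ_3 = 0.
On [0, 1], S(x) = 5 - 44/15·x + 0·x² + 14/15·x³.
With x = 1/2: S(1/2) = 73/20.

3.6500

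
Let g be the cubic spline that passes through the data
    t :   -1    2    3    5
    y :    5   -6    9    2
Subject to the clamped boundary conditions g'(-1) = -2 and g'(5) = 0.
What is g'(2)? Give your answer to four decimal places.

12.3214

Let M_i = g''(x_i). Step sizes h_i = 3, 1, 2; slopes of the chords Δ_i = (y_(i+1) - y_i)/h_i = -11/3, 15, -7/2.
  3·M_0 + 8·M_1 + 1·M_2 = 6(Δ_1 - Δ_0) = 112
  1·M_1 + 6·M_2 + 2·M_3 = 6(Δ_2 - Δ_1) = -111
Clamped end conditions give two more equations: 2h_0·M_0 + h_0·M_1 = 6(Δ_0 - g'(-1)) = -10 and h_2·M_2 + 2h_2·M_3 = 6(g'(5) - Δ_2) = 21.
Solving the tridiagonal system: M_0 = -541/42, M_1 = 157/7, M_2 = -403/14, M_3 = 275/14.
On [2, 3], g'(t) = b_1 + 2c_1·(t - 2) + 3d_1·(t - 2)² with b_1 = Δ_1 - h_1(2M_1 + M_2)/6 = 345/28, c_1 = M_1/2 = 157/14, d_1 = (M_2 - M_1)/(6h_1) = -239/28. So g'(2) = 345/28.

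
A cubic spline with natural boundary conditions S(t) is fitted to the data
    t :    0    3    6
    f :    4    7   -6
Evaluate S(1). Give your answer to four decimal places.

6.1852

Put M_i = S'' at the i-th knot. Here h = (3, 3) and Δ = (1, -13/3), so the interior equations h_(i-1)·M_(i-1) + 2(h_(i-1)+h_i)·M_i + h_i·M_(i+1) = 6(Δ_i − Δ_(i-1)) read
  3·M_0 + 12·M_1 + 3·M_2 = 6(Δ_1 - Δ_0) = -32
Natural end conditions: M_0 = M_2 = 0.
Solving the tridiagonal system: M_0 = 0, M_1 = -8/3, M_2 = 0.
On [0, 3], S(t) = 4 + 7/3·t + 0·t² - 4/27·t³.
With t = 1: S(1) = 167/27.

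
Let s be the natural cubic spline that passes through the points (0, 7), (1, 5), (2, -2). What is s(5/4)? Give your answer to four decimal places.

3.6602

Let σ_i = s''(x_i). Step sizes h_i = 1, 1; slopes of the chords Δ_i = (y_(i+1) - y_i)/h_i = -2, -7.
  1·σ_0 + 4·σ_1 + 1·σ_2 = 6(Δ_1 - Δ_0) = -30
Natural end conditions: σ_0 = σ_2 = 0.
Forward elimination and back-substitution give σ_0 = 0, σ_1 = -15/2, σ_2 = 0.
On [1, 2], s(x) = 5 - 9/2·(x - 1) - 15/4·(x - 1)² + 5/4·(x - 1)³.
With (x - 1) = 1/4: s(5/4) = 937/256.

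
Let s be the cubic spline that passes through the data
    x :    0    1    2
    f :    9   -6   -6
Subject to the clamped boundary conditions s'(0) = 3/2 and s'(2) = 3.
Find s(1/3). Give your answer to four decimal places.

Put M_i = s'' at the i-th knot. Here h = (1, 1) and Δ = (-15, 0), so the interior equations h_(i-1)·M_(i-1) + 2(h_(i-1)+h_i)·M_i + h_i·M_(i+1) = 6(Δ_i − Δ_(i-1)) read
  1·M_0 + 4·M_1 + 1·M_2 = 6(Δ_1 - Δ_0) = 90
Clamped end conditions give two more equations: 2h_0·M_0 + h_0·M_1 = 6(Δ_0 - s'(0)) = -99 and h_1·M_1 + 2h_1·M_2 = 6(s'(2) - Δ_1) = 18.
Solving the tridiagonal system: M_0 = -285/4, M_1 = 87/2, M_2 = -51/4.
On [0, 1], s(x) = 9 + 3/2·x - 285/8·x² + 153/8·x³.
With x = 1/3: s(1/3) = 25/4.

6.2500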